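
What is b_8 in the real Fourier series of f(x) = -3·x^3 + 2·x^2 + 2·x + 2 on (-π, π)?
b_8 = (1/π) ∫_{-π}^{π} f(x)·sin(8x) dx.
Evaluate the integral (use parity and integration by parts as needed): b_8 = -73/128 + 3·π^2/4.

Final answer: -73/128 + 3·π^2/4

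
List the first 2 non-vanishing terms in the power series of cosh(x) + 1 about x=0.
x^2/2 + 2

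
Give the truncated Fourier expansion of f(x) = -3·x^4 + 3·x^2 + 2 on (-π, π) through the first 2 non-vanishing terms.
(-156 + 24·π^2)·cos(x) - 3·π^4/5 + 2 + π^2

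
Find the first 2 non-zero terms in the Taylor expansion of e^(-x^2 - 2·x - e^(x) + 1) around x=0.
1 - 3·x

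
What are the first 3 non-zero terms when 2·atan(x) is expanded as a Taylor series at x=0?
2·x^5/5 - 2·x^3/3 + 2·x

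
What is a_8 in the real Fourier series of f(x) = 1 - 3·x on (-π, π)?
a_8 = (1/π) ∫_{-π}^{π} f(x)·cos(8x) dx.
Evaluate the integral (use parity and integration by parts as needed): a_8 = 0.

Final answer: 0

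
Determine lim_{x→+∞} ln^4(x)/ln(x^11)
This is an ∞/∞ indeterminate form as x → +∞.
Write ln(x^11) = 11·ln(x), reducing the quotient to ln^3(x)/11 → ∞.
Limit = ∞.

Final answer: ∞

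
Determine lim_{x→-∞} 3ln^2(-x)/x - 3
The quotient is an ∞/∞ indeterminate form as x → -∞.
Compare growth rates of the dominant terms (exponentials ≫ polynomials ≫ logarithms), or apply L'Hôpital's rule; the quotient → 0.
Adding the constant: 0 - 3 = -3. Limit = -3.

Final answer: -3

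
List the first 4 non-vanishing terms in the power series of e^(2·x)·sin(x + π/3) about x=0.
x^3·(√(3)/6 + 11/12) + x^2·(1 + 3·√(3)/4) + x·(1/2 + √(3)) + √(3)/2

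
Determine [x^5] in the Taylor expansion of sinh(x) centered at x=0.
Expand to order 5: sinh(x) = x^5/120 + x^3/6 + x + O(x^6).
The coefficient of x^5 is 1/120.

Final answer: 1/120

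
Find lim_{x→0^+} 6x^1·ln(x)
This is a 0·∞ indeterminate form at x → 0⁺.
Rewrite the product as 6·ln(x) / x^(-1) and apply L'Hôpital, or use the standard hierarchy x^(-1) ≫ |ln x| as x → 0⁺.
The indeterminate product → 0, so the limit = 0.

Final answer: 0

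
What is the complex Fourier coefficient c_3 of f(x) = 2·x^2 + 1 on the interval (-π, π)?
Compute the real Fourier coefficients first: a_3 = -8/9, b_3 = 0.
Then c_3 = (a_3 − i·b_3)/2 = -4/9.

Final answer: -4/9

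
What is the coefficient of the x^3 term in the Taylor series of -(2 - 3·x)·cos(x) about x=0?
Expand to order 3: -(2 - 3·x)·cos(x) = -3·x^3/2 + x^2 + 3·x - 2 + O(x^4).
The coefficient of x^3 is -3/2.

Final answer: -3/2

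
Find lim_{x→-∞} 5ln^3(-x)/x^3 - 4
The quotient is an ∞/∞ indeterminate form as x → -∞.
Compare growth rates of the dominant terms (exponentials ≫ polynomials ≫ logarithms), or apply L'Hôpital's rule; the quotient → 0.
Adding the constant: 0 - 4 = -4. Limit = -4.

Final answer: -4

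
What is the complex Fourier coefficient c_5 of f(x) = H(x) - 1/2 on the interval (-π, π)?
Compute the real Fourier coefficients first: a_5 = 0, b_5 = 2/(5·π).
Then c_5 = (a_5 − i·b_5)/2 = -i/(5·π).

Final answer: -i/(5·π)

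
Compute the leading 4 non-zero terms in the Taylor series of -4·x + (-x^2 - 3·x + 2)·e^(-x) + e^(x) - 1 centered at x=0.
-2·x^3/3 + 7·x^2/2 - 8·x + 2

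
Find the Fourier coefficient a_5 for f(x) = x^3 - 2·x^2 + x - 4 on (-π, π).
a_5 = (1/π) ∫_{-π}^{π} f(x)·cos(5x) dx.
Evaluate the integral (use parity and integration by parts as needed): a_5 = 8/25.

Final answer: 8/25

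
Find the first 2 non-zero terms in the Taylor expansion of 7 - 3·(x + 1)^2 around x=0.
4 - 6·x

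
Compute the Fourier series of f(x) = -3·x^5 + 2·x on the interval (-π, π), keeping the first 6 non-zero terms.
(-716 - 6·π^4 + 120·π^2)·sin(x) + (-15·π^2 + 41/2 + 3·π^4)·sin(2·x) + (-2·π^4 - 44/27 + 40·π^2/9)·sin(3·x) + (-15·π^2/8 - 19/64 + 3·π^4/2)·sin(4·x) + (-6·π^4/5 + 356/625 + 24·π^2/25)·sin(5·x) + (-5·π^2/9 - 31/54 + π^4)·sin(6·x)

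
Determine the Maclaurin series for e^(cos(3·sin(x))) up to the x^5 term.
15·e·x^4 - 9·e·x^2/2 + e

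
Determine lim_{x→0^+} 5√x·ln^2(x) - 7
The product is a 0·∞ indeterminate form at x → 0⁺.
Rewrite the product as 5·ln^2(x) / x^(-1/2) and apply L'Hôpital, or use the standard hierarchy x^(-1/2) ≫ |ln x|^2 as x → 0⁺.
The indeterminate product → 0, so the limit = -7.

Final answer: -7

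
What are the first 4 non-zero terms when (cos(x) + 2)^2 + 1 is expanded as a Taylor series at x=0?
-x^6/20 + x^4/2 - 3·x^2 + 10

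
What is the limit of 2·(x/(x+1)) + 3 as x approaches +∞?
Evaluate the dominant behaviour as x → +∞; each term tends to a finite value or vanishes.
Limit = 5.

Final answer: 5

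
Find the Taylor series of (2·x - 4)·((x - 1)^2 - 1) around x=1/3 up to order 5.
50/27 + 10·(x - 1/3)/3 - 6·(x - 1/3)^2 + 2·(x - 1/3)^3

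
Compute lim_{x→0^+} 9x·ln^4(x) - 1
The product is a 0·∞ indeterminate form at x → 0⁺.
Rewrite the product as 9·ln^4(x) / x^(-1) and apply L'Hôpital, or use the standard hierarchy x^(-1) ≫ |ln x|^4 as x → 0⁺.
The indeterminate product → 0, so the limit = -1.

Final answer: -1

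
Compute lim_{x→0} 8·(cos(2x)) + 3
Direct substitution at x = 0 gives 11.

Final answer: 11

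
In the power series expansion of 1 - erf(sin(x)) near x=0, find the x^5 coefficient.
Expand to order 5: 1 - erf(sin(x)) = -11·x^5/(20·√(π)) + x^3/√(π) - 2·x/√(π) + 1 + O(x^6).
The coefficient of x^5 is -11/(20·√(π)).

Final answer: -11/(20·√(π))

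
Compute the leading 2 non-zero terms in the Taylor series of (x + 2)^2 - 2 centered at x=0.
4·x + 2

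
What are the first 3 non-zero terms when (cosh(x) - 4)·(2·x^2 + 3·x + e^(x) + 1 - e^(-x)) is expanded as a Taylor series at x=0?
-11·x^2/2 - 15·x - 3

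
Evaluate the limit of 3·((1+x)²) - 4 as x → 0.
Direct substitution at x = 0 gives -1.

Final answer: -1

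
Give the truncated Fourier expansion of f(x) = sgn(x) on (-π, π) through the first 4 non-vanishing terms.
4·sin(x)/π + 4·sin(3·x)/(3·π) + 4·sin(5·x)/(5·π) + 4·sin(7·x)/(7·π)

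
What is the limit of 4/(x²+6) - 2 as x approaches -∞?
Evaluate the dominant behaviour as x → -∞; each term tends to a finite value or vanishes.
Limit = -2.

Final answer: -2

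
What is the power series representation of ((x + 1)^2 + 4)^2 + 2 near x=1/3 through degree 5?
2866/81 + 832·(x - 1/3)/27 + 56·(x - 1/3)^2/3 + 16·(x - 1/3)^3/3 + (x - 1/3)^4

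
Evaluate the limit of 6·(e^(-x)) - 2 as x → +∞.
Evaluate the dominant behaviour as x → +∞; each term tends to a finite value or vanishes.
Limit = -2.

Final answer: -2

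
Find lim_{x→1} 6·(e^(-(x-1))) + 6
Direct substitution at x = 1 gives 12.

Final answer: 12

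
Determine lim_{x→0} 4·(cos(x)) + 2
Direct substitution at x = 0 gives 6.

Final answer: 6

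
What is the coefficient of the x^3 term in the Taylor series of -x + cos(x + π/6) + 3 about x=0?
Expand to order 3: -x + cos(x + π/6) + 3 = x^3/12 - √(3)·x^2/4 - 3·x/2 + √(3)/2 + 3 + O(x^4).
The coefficient of x^3 is 1/12.

Final answer: 1/12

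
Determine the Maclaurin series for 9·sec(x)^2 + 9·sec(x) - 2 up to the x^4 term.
63·x^4/8 + 27·x^2/2 + 16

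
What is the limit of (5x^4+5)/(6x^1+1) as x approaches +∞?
This is an ∞/∞ indeterminate form as x → +∞.
Divide numerator and denominator by x^4 and let the lower-order terms vanish; the numerator's degree 4 exceeds the denominator's degree 1, so the quotient diverges.
Limit = ∞.

Final answer: ∞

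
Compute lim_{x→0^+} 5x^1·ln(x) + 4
The product is a 0·∞ indeterminate form at x → 0⁺.
Rewrite the product as 5·ln(x) / x^(-1) and apply L'Hôpital, or use the standard hierarchy x^(-1) ≫ |ln x| as x → 0⁺.
The indeterminate product → 0, so the limit = 4.

Final answer: 4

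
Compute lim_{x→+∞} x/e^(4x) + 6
The quotient is an ∞/∞ indeterminate form as x → +∞.
The exponential denominator e^(4x) dominates the polynomial numerator (e^x ≫ x as x → ∞), so the quotient → 0.
Adding the constant: 0 + 6 = 6. Limit = 6.

Final answer: 6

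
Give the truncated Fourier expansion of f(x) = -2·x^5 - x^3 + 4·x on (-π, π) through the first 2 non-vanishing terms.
(-460 - 4·π^4 + 78·π^2)·sin(x) + (-9·π^2 + 19/2 + 2·π^4)·sin(2·x)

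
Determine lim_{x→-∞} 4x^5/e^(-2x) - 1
The quotient is an ∞/∞ indeterminate form as x → -∞.
Compare growth rates of the dominant terms (exponentials ≫ polynomials ≫ logarithms), or apply L'Hôpital's rule; the quotient → 0.
Adding the constant: 0 - 1 = -1. Limit = -1.

Final answer: -1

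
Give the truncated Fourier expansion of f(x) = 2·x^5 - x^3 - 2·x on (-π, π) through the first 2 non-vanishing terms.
(-82·π^2 + 4·π^4 + 488)·sin(x) + (-2·π^4 - 29/2 + 11·π^2)·sin(2·x)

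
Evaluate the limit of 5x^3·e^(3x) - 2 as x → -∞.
The product is a 0·∞ indeterminate form at x → -∞.
Rewrite the product as 5x^3 / e^(-3x) (an ∞/∞ form) and apply L'Hôpital, or use the standard hierarchy e^(3|x|) ≫ |x^3| as x → -∞.
The indeterminate product → 0, so the limit = -2.

Final answer: -2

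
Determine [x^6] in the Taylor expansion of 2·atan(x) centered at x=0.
Expand to order 6: 2·atan(x) = 2·x^5/5 - 2·x^3/3 + 2·x + O(x^7).
The coefficient of x^6 is 0.

Final answer: 0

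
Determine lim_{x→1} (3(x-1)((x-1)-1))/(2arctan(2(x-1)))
Both numerator and denominator → 0 as x → 1; this is a 0/0 indeterminate form.
Expand each to leading order near x = 1: numerator ~ -3·(x - 1), denominator ~ 4·(x - 1).
The limit of the ratio is -3/4.

Final answer: -3/4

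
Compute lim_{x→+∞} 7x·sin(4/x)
As x → +∞: let u = 4/x → 0⁺; then 7·x·sin(4/x) = 7·4·sin(u)/u → 7·4·1 = 28.
Limit = 28.

Final answer: 28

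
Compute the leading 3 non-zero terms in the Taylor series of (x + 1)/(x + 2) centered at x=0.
-x^2/8 + x/4 + 1/2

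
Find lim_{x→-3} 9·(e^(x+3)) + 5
Direct substitution at x = -3 gives 14.

Final answer: 14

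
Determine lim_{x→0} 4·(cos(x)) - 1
Direct substitution at x = 0 gives 3.

Final answer: 3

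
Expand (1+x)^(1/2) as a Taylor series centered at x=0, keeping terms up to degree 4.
-5·x^4/128 + x^3/16 - x^2/8 + x/2 + 1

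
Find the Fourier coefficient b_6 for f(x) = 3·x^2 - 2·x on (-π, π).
b_6 = (1/π) ∫_{-π}^{π} f(x)·sin(6x) dx.
Evaluate the integral (use parity and integration by parts as needed): b_6 = 2/3.

Final answer: 2/3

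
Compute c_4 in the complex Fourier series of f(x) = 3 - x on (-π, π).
Compute the real Fourier coefficients first: a_4 = 0, b_4 = 1/2.
Then c_4 = (a_4 − i·b_4)/2 = -i/4.

Final answer: -i/4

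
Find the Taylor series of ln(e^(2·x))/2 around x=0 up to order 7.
x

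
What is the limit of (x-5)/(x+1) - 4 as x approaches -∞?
Evaluate the dominant behaviour as x → -∞; each term tends to a finite value or vanishes.
Limit = -3.

Final answer: -3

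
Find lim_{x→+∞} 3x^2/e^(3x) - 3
The quotient is an ∞/∞ indeterminate form as x → +∞.
The exponential denominator e^(3x) dominates the polynomial numerator (e^x ≫ x^2 as x → ∞), so the quotient → 0.
Adding the constant: 0 - 3 = -3. Limit = -3.

Final answer: -3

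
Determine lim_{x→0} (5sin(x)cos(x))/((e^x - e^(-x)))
Both numerator and denominator → 0 as x → 0; this is a 0/0 indeterminate form.
Expand each to leading order near x = 0: numerator ~ 5·x, denominator ~ 2·x.
The limit of the ratio is 5/2.

Final answer: 5/2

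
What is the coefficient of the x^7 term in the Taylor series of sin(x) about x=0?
Expand to order 7: sin(x) = -x^7/5040 + x^5/120 - x^3/6 + x + O(x^8).
The coefficient of x^7 is -1/5040.

Final answer: -1/5040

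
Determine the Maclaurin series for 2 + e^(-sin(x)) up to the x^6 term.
-x^6/240 + x^5/15 - x^4/8 + x^2/2 - x + 3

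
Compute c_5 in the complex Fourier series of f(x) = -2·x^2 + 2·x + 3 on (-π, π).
Compute the real Fourier coefficients first: a_5 = 8/25, b_5 = 4/5.
Then c_5 = (a_5 − i·b_5)/2 = 4/25 - 2·i/5.

Final answer: 4/25 - 2·i/5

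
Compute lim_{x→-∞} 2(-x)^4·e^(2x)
This is a 0·∞ indeterminate form at x → -∞.
Rewrite the product as 2(-x)^4 / e^(-2x) (an ∞/∞ form) and apply L'Hôpital, or use the standard hierarchy e^(2|x|) ≫ |(-x)^4| as x → -∞.
The indeterminate product → 0, so the limit = 0.

Final answer: 0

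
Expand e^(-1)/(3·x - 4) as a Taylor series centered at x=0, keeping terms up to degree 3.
-27·x^3·e^(-1)/256 - 9·x^2·e^(-1)/64 - 3·x·e^(-1)/16 - e^(-1)/4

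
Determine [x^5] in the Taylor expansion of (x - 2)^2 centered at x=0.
Expand to order 5: (x - 2)^2 = x^2 - 4·x + 4 + O(x^6).
The coefficient of x^5 is 0.

Final answer: 0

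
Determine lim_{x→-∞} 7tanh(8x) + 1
Evaluate the dominant behaviour as x → -∞; each term tends to a finite value or vanishes.
Limit = -6.

Final answer: -6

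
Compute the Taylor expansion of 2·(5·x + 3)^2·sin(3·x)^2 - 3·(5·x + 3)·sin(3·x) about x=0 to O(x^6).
-65529·x^5/40 + 63·x^4/2 + 1161·x^3/2 + 117·x^2 - 27·x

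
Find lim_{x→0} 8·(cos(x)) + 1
Direct substitution at x = 0 gives 9.

Final answer: 9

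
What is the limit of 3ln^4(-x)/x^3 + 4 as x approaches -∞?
The quotient is an ∞/∞ indeterminate form as x → -∞.
Compare growth rates of the dominant terms (exponentials ≫ polynomials ≫ logarithms), or apply L'Hôpital's rule; the quotient → 0.
Adding the constant: 0 + 4 = 4. Limit = 4.

Final answer: 4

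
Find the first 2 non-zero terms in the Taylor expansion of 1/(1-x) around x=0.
x + 1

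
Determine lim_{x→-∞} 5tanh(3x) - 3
Evaluate the dominant behaviour as x → -∞; each term tends to a finite value or vanishes.
Limit = -8.

Final answer: -8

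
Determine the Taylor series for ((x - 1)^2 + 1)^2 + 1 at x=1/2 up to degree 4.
41/16 - 5·(x - 1/2)/2 + 7·(x - 1/2)^2/2 - 2·(x - 1/2)^3 + (x - 1/2)^4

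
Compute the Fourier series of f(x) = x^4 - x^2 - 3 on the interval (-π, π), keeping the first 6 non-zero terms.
(52 - 8·π^2)·cos(x) + (-4 + 2·π^2)·cos(2·x) + (28/27 - 8·π^2/9)·cos(3·x) + (-7/16 + π^2/2)·cos(4·x) + (148/625 - 8·π^2/25)·cos(5·x) - π^2/3 - 3 + π^4/5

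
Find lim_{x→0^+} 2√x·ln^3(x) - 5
The product is a 0·∞ indeterminate form at x → 0⁺.
Rewrite the product as 2·ln^3(x) / x^(-1/2) and apply L'Hôpital, or use the standard hierarchy x^(-1/2) ≫ |ln x|^3 as x → 0⁺.
The indeterminate product → 0, so the limit = -5.

Final answer: -5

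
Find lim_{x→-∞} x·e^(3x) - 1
The product is a 0·∞ indeterminate form at x → -∞.
Rewrite the product as x / e^(-3x) (an ∞/∞ form) and apply L'Hôpital, or use the standard hierarchy e^(3|x|) ≫ |x| as x → -∞.
The indeterminate product → 0, so the limit = -1.

Final answer: -1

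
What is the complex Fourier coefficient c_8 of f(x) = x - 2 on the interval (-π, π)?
Compute the real Fourier coefficients first: a_8 = 0, b_8 = -1/4.
Then c_8 = (a_8 − i·b_8)/2 = i/8.

Final answer: i/8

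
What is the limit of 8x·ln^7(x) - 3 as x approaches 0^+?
The product is a 0·∞ indeterminate form at x → 0⁺.
Rewrite the product as 8·ln^7(x) / x^(-1) and apply L'Hôpital, or use the standard hierarchy x^(-1) ≫ |ln x|^7 as x → 0⁺.
The indeterminate product → 0, so the limit = -3.

Final answer: -3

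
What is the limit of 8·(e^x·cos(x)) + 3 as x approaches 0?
Direct substitution at x = 0 gives 11.

Final answer: 11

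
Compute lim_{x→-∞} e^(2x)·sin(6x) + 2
Evaluate the dominant behaviour as x → -∞; each term tends to a finite value or vanishes.
Limit = 2.

Final answer: 2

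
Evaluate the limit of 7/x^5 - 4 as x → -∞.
Evaluate the dominant behaviour as x → -∞; each term tends to a finite value or vanishes.
Limit = -4.

Final answer: -4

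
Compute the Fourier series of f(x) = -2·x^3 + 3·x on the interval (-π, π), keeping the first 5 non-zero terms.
(30 - 4·π^2)·sin(x) + (-6 + 2·π^2)·sin(2·x) + (26/9 - 4·π^2/3)·sin(3·x) + (-15/8 + π^2)·sin(4·x) + (174/125 - 4·π^2/5)·sin(5·x)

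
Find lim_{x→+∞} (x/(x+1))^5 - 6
As x → +∞: x/(x+1) = 1/(1 + 1/x) → 1, and the 5th power of a limit-1 base also → 1; with the additive constant, 1 - 6 = -5.
Limit = -5.

Final answer: -5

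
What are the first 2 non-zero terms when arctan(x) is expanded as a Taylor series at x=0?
-x^3/3 + x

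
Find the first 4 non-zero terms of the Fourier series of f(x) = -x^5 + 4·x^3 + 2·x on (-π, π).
(-284 - 2·π^4 + 48·π^2)·sin(x) + (-9·π^2 + 23/2 + π^4)·sin(2·x) + (-2·π^4/3 - 116/81 + 112·π^2/27)·sin(3·x) + (-21·π^2/8 - 1/64 + π^4/2)·sin(4·x)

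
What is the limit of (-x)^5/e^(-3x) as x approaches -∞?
This is an ∞/∞ indeterminate form as x → -∞.
Compare growth rates of the dominant terms (exponentials ≫ polynomials ≫ logarithms), or apply L'Hôpital's rule; the quotient → 0.
Limit = 0.

Final answer: 0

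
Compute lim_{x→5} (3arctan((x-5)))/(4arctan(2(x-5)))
Both numerator and denominator → 0 as x → 5; this is a 0/0 indeterminate form.
Expand each to leading order near x = 5: numerator ~ 3·(x - 5), denominator ~ 8·(x - 5).
The limit of the ratio is 3/8.

Final answer: 3/8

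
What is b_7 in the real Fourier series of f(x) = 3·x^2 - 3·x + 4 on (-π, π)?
b_7 = (1/π) ∫_{-π}^{π} f(x)·sin(7x) dx.
Evaluate the integral (use parity and integration by parts as needed): b_7 = -6/7.

Final answer: -6/7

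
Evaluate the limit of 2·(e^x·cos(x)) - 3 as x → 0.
Direct substitution at x = 0 gives -1.

Final answer: -1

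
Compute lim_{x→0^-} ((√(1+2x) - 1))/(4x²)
Both numerator and denominator → 0 as x → 0^-; this is a 0/0 indeterminate form.
Expand each to leading order near x = 0: numerator ~ x, denominator ~ 4·x^2.
The limit of the ratio is -∞.

Final answer: -∞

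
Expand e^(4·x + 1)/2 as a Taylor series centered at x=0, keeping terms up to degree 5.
64·e·x^5/15 + 16·e·x^4/3 + 16·e·x^3/3 + 4·e·x^2 + 2·e·x + e/2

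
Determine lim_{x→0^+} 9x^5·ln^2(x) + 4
The product is a 0·∞ indeterminate form at x → 0⁺.
Rewrite the product as 9·ln^2(x) / x^(-5) and apply L'Hôpital, or use the standard hierarchy x^(-5) ≫ |ln x|^2 as x → 0⁺.
The indeterminate product → 0, so the limit = 4.

Final answer: 4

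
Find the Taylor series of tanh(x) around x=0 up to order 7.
-17·x^7/315 + 2·x^5/15 - x^3/3 + x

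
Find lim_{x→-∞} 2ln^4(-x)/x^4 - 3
The quotient is an ∞/∞ indeterminate form as x → -∞.
Compare growth rates of the dominant terms (exponentials ≫ polynomials ≫ logarithms), or apply L'Hôpital's rule; the quotient → 0.
Adding the constant: 0 - 3 = -3. Limit = -3.

Final answer: -3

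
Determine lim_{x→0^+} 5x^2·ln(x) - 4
The product is a 0·∞ indeterminate form at x → 0⁺.
Rewrite the product as 5·ln(x) / x^(-2) and apply L'Hôpital, or use the standard hierarchy x^(-2) ≫ |ln x| as x → 0⁺.
The indeterminate product → 0, so the limit = -4.

Final answer: -4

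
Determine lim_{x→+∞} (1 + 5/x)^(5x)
As x → +∞: write (1 + 5/x)^(5x) = ((1 + 5/x)^x)^5 → (e^5)^5 = e^25.
Limit = e^(25).

Final answer: e^(25)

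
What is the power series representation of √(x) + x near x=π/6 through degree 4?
π/6 + √(6)·√(π)/6 + (√(6)/(2·√(π)) + 1)·(x - π/6) - 3·√(6)·(x - π/6)^2/(4·π^(3/2)) + 9·√(6)·(x - π/6)^3/(4·π^(5/2)) - 135·√(6)·(x - π/6)^4/(16·π^(7/2))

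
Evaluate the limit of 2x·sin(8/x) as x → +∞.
As x → +∞: let u = 8/x → 0⁺; then 2·x·sin(8/x) = 2·8·sin(u)/u → 2·8·1 = 16.
Limit = 16.

Final answer: 16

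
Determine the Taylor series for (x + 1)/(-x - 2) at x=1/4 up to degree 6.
-5/9 - 16·(x - 1/4)/81 + 64·(x - 1/4)^2/729 - 256·(x - 1/4)^3/6561 + 1024·(x - 1/4)^4/59049 - 4096·(x - 1/4)^5/531441 + 16384·(x - 1/4)^6/4782969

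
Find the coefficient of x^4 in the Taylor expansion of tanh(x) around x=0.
Expand to order 4: tanh(x) = -x^3/3 + x + O(x^5).
The coefficient of x^4 is 0.

Final answer: 0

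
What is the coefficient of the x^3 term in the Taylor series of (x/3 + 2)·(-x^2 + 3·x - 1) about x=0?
Expand to order 3: (x/3 + 2)·(-x^2 + 3·x - 1) = -x^3/3 - x^2 + 17·x/3 - 2 + O(x^4).
The coefficient of x^3 is -1/3.

Final answer: -1/3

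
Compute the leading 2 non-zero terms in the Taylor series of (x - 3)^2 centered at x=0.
9 - 6·x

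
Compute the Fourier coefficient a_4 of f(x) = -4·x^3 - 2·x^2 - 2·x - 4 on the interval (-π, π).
a_4 = (1/π) ∫_{-π}^{π} f(x)·cos(4x) dx.
Evaluate the integral (use parity and integration by parts as needed): a_4 = -1/2.

Final answer: -1/2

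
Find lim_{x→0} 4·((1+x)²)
Direct substitution at x = 0 gives 4.

Final answer: 4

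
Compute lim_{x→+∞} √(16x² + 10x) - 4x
As x → +∞: multiply by the conjugate to get (10x)/(√(16x²+10x)+4x); the denominator ~ 8x, so the limit is 10/8 = 5/4.
Limit = 5/4.

Final answer: 5/4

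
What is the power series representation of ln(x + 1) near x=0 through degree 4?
-x^4/4 + x^3/3 - x^2/2 + x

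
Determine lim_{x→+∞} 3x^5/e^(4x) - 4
The quotient is an ∞/∞ indeterminate form as x → +∞.
The exponential denominator e^(4x) dominates the polynomial numerator (e^x ≫ x^5 as x → ∞), so the quotient → 0.
Adding the constant: 0 - 4 = -4. Limit = -4.

Final answer: -4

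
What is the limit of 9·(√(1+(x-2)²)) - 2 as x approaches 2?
Direct substitution at x = 2 gives 7.

Final answer: 7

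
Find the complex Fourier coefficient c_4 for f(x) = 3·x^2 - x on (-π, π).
Compute the real Fourier coefficients first: a_4 = 3/4, b_4 = 1/2.
Then c_4 = (a_4 − i·b_4)/2 = 3/8 - i/4.

Final answer: 3/8 - i/4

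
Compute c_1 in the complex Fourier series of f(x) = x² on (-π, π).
Compute the real Fourier coefficients first: a_1 = -4, b_1 = 0.
Then c_1 = (a_1 − i·b_1)/2 = -2.

Final answer: -2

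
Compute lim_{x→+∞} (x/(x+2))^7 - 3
As x → +∞: x/(x+2) = 1/(1 + 2/x) → 1, and the 7th power of a limit-1 base also → 1; with the additive constant, 1 - 3 = -2.
Limit = -2.

Final answer: -2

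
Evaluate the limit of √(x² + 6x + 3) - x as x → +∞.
As x → +∞: multiply by the conjugate to get (6x+3)/(√(x²+6x+3)+x); the denominator ~ 2x, so the limit is 6/2 = 3.
Limit = 3.

Final answer: 3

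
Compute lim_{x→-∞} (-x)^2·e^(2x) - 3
The product is a 0·∞ indeterminate form at x → -∞.
Rewrite the product as (-x)^2 / e^(-2x) (an ∞/∞ form) and apply L'Hôpital, or use the standard hierarchy e^(2|x|) ≫ |(-x)^2| as x → -∞.
The indeterminate product → 0, so the limit = -3.

Final answer: -3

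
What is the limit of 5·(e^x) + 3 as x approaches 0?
Direct substitution at x = 0 gives 8.

Final answer: 8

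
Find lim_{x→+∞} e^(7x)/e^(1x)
This is an ∞/∞ indeterminate form as x → +∞.
Rewrite e^(7x)/e^(1x) = e^((7−1)x) = e^(6x); the exponent coefficient is 6 > 0 so e^(6x) → ∞.
Limit = ∞.

Final answer: ∞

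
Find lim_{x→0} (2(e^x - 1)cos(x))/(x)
Both numerator and denominator → 0 as x → 0; this is a 0/0 indeterminate form.
Expand each to leading order near x = 0: numerator ~ 2·x, denominator ~ x.
The limit of the ratio is 2.

Final answer: 2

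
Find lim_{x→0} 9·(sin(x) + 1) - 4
Direct substitution at x = 0 gives 5.

Final answer: 5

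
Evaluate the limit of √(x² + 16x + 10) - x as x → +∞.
This is an ∞ − ∞ indeterminate form.
Multiply and divide by the conjugate √(x²+16x + 10) + x; the x² terms cancel, leaving (16x + 10)/(√(x²+16x + 10)+x) → 16/2 = 8.
Limit = 8.

Final answer: 8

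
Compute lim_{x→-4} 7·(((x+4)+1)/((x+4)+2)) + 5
Direct substitution at x = -4 gives 17/2.

Final answer: 17/2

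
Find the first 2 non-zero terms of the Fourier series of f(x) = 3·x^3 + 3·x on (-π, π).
(-30 + 6·π^2)·sin(x) + (3/2 - 3·π^2)·sin(2·x)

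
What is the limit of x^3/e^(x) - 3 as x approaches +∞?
The quotient is an ∞/∞ indeterminate form as x → +∞.
The exponential denominator e^(x) dominates the polynomial numerator (e^x ≫ x^3 as x → ∞), so the quotient → 0.
Adding the constant: 0 - 3 = -3. Limit = -3.

Final answer: -3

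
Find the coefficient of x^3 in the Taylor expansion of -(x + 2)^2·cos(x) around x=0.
Expand to order 3: -(x + 2)^2·cos(x) = 2·x^3 + x^2 - 4·x - 4 + O(x^4).
The coefficient of x^3 is 2.

Final answer: 2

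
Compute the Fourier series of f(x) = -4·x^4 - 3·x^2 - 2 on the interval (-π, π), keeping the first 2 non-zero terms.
(-180 + 32·π^2)·cos(x) - 4·π^4/5 - π^2 - 2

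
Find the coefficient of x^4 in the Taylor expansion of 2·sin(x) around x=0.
Expand to order 4: 2·sin(x) = -x^3/3 + 2·x + O(x^5).
The coefficient of x^4 is 0.

Final answer: 0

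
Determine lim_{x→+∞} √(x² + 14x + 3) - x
This is an ∞ − ∞ indeterminate form.
Multiply and divide by the conjugate √(x²+14x + 3) + x; the x² terms cancel, leaving (14x + 3)/(√(x²+14x + 3)+x) → 14/2 = 7.
Limit = 7.

Final answer: 7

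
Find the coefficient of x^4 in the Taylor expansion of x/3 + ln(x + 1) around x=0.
Expand to order 4: x/3 + ln(x + 1) = -x^4/4 + x^3/3 - x^2/2 + 4·x/3 + O(x^5).
The coefficient of x^4 is -1/4.

Final answer: -1/4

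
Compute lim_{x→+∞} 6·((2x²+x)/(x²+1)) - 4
Evaluate the dominant behaviour as x → +∞; each term tends to a finite value or vanishes.
Limit = 8.

Final answer: 8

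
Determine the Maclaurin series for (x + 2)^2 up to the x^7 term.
x^2 + 4·x + 4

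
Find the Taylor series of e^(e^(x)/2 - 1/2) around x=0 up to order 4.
49·x^4/384 + 11·x^3/48 + 3·x^2/8 + x/2 + 1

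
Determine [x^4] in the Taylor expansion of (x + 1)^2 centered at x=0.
Expand to order 4: (x + 1)^2 = x^2 + 2·x + 1 + O(x^5).
The coefficient of x^4 is 0.

Final answer: 0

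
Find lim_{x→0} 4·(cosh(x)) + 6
Direct substitution at x = 0 gives 10.

Final answer: 10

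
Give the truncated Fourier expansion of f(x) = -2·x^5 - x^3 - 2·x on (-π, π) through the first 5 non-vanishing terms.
(-472 - 4·π^4 + 78·π^2)·sin(x) + (-9·π^2 + 31/2 + 2·π^4)·sin(2·x) + (-4·π^4/3 - 232/81 + 62·π^2/27)·sin(3·x) + (-3·π^2/4 + 41/32 + π^4)·sin(4·x) + (-4·π^4/5 - 536/625 + 6·π^2/25)·sin(5·x)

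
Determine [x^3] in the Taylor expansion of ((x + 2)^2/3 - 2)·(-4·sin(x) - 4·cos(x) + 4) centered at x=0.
Expand to order 3: ((x + 2)^2/3 - 2)·(-4·sin(x) - 4·cos(x) + 4) = 8·x^3/9 - 20·x^2/3 + 8·x/3 + O(x^4).
The coefficient of x^3 is 8/9.

Final answer: 8/9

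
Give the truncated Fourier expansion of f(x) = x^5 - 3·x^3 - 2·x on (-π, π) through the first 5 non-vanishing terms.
(-46·π^2 + 2·π^4 + 272)·sin(x) + (-π^4 - 10 + 8·π^2)·sin(2·x) + (-94·π^2/27 + 80/81 + 2·π^4/3)·sin(3·x) + (-π^4/2 + 13/64 + 17·π^2/8)·sin(4·x) + (-38·π^2/25 - 272/625 + 2·π^4/5)·sin(5·x)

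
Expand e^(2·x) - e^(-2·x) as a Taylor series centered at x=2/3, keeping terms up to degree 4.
(-1 + e^(8/3))·e^(-4/3) + (2 + 2·e^(8/3))·e^(-4/3)·(x - 2/3) + (-2 + 2·e^(8/3))·e^(-4/3)·(x - 2/3)^2 + (4 + 4·e^(8/3))·e^(-4/3)·(x - 2/3)^3/3 + (-2 + 2·e^(8/3))·e^(-4/3)·(x - 2/3)^4/3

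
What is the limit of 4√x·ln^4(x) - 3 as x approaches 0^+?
The product is a 0·∞ indeterminate form at x → 0⁺.
Rewrite the product as 4·ln^4(x) / x^(-1/2) and apply L'Hôpital, or use the standard hierarchy x^(-1/2) ≫ |ln x|^4 as x → 0⁺.
The indeterminate product → 0, so the limit = -3.

Final answer: -3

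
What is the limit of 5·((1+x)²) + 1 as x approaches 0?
Direct substitution at x = 0 gives 6.

Final answer: 6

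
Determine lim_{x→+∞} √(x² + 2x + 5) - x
As x → +∞: multiply by the conjugate to get (2x+5)/(√(x²+2x+5)+x); the denominator ~ 2x, so the limit is 2/2 = 1.
Limit = 1.

Final answer: 1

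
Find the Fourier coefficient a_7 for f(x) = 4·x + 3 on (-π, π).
a_7 = (1/π) ∫_{-π}^{π} f(x)·cos(7x) dx.
Evaluate the integral (use parity and integration by parts as needed): a_7 = 0.

Final answer: 0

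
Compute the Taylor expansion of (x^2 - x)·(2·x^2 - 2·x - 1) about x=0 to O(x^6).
2·x^4 - 4·x^3 + x^2 + x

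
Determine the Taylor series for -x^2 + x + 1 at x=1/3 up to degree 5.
11/9 + (x - 1/3)/3 - (x - 1/3)^2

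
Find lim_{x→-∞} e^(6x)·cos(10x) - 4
Evaluate the dominant behaviour as x → -∞; each term tends to a finite value or vanishes.
Limit = -4.

Final answer: -4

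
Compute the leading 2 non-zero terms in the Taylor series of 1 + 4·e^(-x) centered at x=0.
5 - 4·x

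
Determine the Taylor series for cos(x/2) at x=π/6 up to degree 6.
√(2)/4 + √(6)/4 + (-√(6)/8 + √(2)/8)·(x - π/6) + (-√(6)/32 - √(2)/32)·(x - π/6)^2 + (-√(2)/192 + √(6)/192)·(x - π/6)^3 + (√(2)/1536 + √(6)/1536)·(x - π/6)^4 + (-√(6)/15360 + √(2)/15360)·(x - π/6)^5 + (-√(6)/184320 - √(2)/184320)·(x - π/6)^6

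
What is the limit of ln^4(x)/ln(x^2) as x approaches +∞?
This is an ∞/∞ indeterminate form as x → +∞.
Write ln(x^2) = 2·ln(x), reducing the quotient to ln^3(x)/2 → ∞.
Limit = ∞.

Final answer: ∞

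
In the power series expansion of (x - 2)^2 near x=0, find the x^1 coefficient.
Expand to order 1: (x - 2)^2 = 4 - 4·x + O(x^2).
The coefficient of x^1 is -4.

Final answer: -4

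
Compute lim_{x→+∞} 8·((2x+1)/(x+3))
Evaluate the dominant behaviour as x → +∞; each term tends to a finite value or vanishes.
Limit = 16.

Final answer: 16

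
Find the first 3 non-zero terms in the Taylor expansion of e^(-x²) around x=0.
x^4/2 - x^2 + 1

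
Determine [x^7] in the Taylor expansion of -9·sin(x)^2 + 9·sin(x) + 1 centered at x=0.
Expand to order 7: -9·sin(x)^2 + 9·sin(x) + 1 = -x^7/560 - 2·x^6/5 + 3·x^5/40 + 3·x^4 - 3·x^3/2 - 9·x^2 + 9·x + 1 + O(x^8).
The coefficient of x^7 is -1/560.

Final answer: -1/560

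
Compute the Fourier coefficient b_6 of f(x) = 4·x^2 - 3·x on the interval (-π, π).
b_6 = (1/π) ∫_{-π}^{π} f(x)·sin(6x) dx.
Evaluate the integral (use parity and integration by parts as needed): b_6 = 1.

Final answer: 1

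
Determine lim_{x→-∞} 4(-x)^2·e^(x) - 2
The product is a 0·∞ indeterminate form at x → -∞.
Rewrite the product as 4(-x)^2 / e^(-x) (an ∞/∞ form) and apply L'Hôpital, or use the standard hierarchy e^(|x|) ≫ |(-x)^2| as x → -∞.
The indeterminate product → 0, so the limit = -2.

Final answer: -2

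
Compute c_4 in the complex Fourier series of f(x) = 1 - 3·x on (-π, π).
Compute the real Fourier coefficients first: a_4 = 0, b_4 = 3/2.
Then c_4 = (a_4 − i·b_4)/2 = -3·i/4.

Final answer: -3·i/4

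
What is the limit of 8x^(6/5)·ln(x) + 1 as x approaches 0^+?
The product is a 0·∞ indeterminate form at x → 0⁺.
Rewrite the product as 8·ln(x) / x^(-6/5) and apply L'Hôpital, or use the standard hierarchy x^(-6/5) ≫ |ln x| as x → 0⁺.
The indeterminate product → 0, so the limit = 1.

Final answer: 1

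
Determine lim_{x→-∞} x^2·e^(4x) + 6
The product is a 0·∞ indeterminate form at x → -∞.
Rewrite the product as x^2 / e^(-4x) (an ∞/∞ form) and apply L'Hôpital, or use the standard hierarchy e^(4|x|) ≫ |x^2| as x → -∞.
The indeterminate product → 0, so the limit = 6.

Final answer: 6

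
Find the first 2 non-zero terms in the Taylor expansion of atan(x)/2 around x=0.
-x^3/6 + x/2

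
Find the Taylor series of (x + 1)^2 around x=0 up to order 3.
x^2 + 2·x + 1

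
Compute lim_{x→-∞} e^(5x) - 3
Evaluate the dominant behaviour as x → -∞; each term tends to a finite value or vanishes.
Limit = -3.

Final answer: -3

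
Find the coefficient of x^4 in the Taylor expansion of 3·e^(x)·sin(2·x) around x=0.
Expand to order 4: 3·e^(x)·sin(2·x) = -3·x^4 - x^3 + 6·x^2 + 6·x + O(x^5).
The coefficient of x^4 is -3.

Final answer: -3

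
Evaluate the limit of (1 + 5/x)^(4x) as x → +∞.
As x → +∞: write (1 + 5/x)^(4x) = ((1 + 5/x)^x)^4 → (e^5)^4 = e^20.
Limit = e^(20).

Final answer: e^(20)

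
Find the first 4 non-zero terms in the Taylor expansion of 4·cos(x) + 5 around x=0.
-x^6/180 + x^4/6 - 2·x^2 + 9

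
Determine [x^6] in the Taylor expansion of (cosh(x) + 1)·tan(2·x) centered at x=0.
Expand to order 6: (cosh(x) + 1)·tan(2·x) = 199·x^5/20 + 19·x^3/3 + 4·x + O(x^7).
The coefficient of x^6 is 0.

Final answer: 0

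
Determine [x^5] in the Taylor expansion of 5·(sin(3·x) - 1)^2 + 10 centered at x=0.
Expand to order 5: 5·(sin(3·x) - 1)^2 + 10 = -81·x^5/4 - 135·x^4 + 45·x^3 + 45·x^2 - 30·x + 15 + O(x^6).
The coefficient of x^5 is -81/4.

Final answer: -81/4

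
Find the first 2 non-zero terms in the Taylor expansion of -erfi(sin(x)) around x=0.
-x^3/(3·√(π)) - 2·x/√(π)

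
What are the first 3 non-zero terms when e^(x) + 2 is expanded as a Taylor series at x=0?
x^2/2 + x + 3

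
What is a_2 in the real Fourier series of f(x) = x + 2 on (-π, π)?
a_2 = (1/π) ∫_{-π}^{π} f(x)·cos(2x) dx.
Evaluate the integral (use parity and integration by parts as needed): a_2 = 0.

Final answer: 0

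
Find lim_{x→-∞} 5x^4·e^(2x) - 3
The product is a 0·∞ indeterminate form at x → -∞.
Rewrite the product as 5x^4 / e^(-2x) (an ∞/∞ form) and apply L'Hôpital, or use the standard hierarchy e^(2|x|) ≫ |x^4| as x → -∞.
The indeterminate product → 0, so the limit = -3.

Final answer: -3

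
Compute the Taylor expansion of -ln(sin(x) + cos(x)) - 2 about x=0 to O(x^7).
32·x^6/45 - 2·x^5/3 + 2·x^4/3 - 2·x^3/3 + x^2 - x - 2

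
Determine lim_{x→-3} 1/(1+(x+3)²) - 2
Direct substitution at x = -3 gives -1.

Final answer: -1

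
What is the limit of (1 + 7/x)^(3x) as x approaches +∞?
As x → +∞: write (1 + 7/x)^(3x) = ((1 + 7/x)^x)^3 → (e^7)^3 = e^21.
Limit = e^(21).

Final answer: e^(21)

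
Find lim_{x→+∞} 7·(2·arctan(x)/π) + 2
Evaluate the dominant behaviour as x → +∞; each term tends to a finite value or vanishes.
Limit = 9.

Final answer: 9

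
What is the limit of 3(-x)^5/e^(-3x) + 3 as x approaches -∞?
The quotient is an ∞/∞ indeterminate form as x → -∞.
Compare growth rates of the dominant terms (exponentials ≫ polynomials ≫ logarithms), or apply L'Hôpital's rule; the quotient → 0.
Adding the constant: 0 + 3 = 3. Limit = 3.

Final answer: 3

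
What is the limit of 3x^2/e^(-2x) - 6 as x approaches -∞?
The quotient is an ∞/∞ indeterminate form as x → -∞.
Compare growth rates of the dominant terms (exponentials ≫ polynomials ≫ logarithms), or apply L'Hôpital's rule; the quotient → 0.
Adding the constant: 0 - 6 = -6. Limit = -6.

Final answer: -6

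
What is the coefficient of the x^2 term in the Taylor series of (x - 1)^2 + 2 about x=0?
Expand to order 2: (x - 1)^2 + 2 = x^2 - 2·x + 3 + O(x^3).
The coefficient of x^2 is 1.

Final answer: 1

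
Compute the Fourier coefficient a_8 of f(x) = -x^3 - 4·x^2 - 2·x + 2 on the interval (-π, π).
a_8 = (1/π) ∫_{-π}^{π} f(x)·cos(8x) dx.
Evaluate the integral (use parity and integration by parts as needed): a_8 = -1/4.

Final answer: -1/4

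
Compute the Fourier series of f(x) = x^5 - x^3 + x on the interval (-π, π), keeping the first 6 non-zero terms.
(-42·π^2 + 2·π^4 + 254)·sin(x) + (-π^4 - 10 + 6·π^2)·sin(2·x) + (-58·π^2/27 + 170/81 + 2·π^4/3)·sin(3·x) + (-π^4/2 - 59/64 + 9·π^2/8)·sin(4·x) + (-18·π^2/25 + 358/625 + 2·π^4/5)·sin(5·x) + (-π^4/3 - 34/81 + 14·π^2/27)·sin(6·x)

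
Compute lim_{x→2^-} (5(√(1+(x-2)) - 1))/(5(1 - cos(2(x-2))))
Both numerator and denominator → 0 as x → 2^-; this is a 0/0 indeterminate form.
Expand each to leading order near x = 2: numerator ~ 5·(x - 2)/2, denominator ~ 10·(x - 2)^2.
The limit of the ratio is -∞.

Final answer: -∞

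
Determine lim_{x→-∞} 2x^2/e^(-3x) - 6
The quotient is an ∞/∞ indeterminate form as x → -∞.
Compare growth rates of the dominant terms (exponentials ≫ polynomials ≫ logarithms), or apply L'Hôpital's rule; the quotient → 0.
Adding the constant: 0 - 6 = -6. Limit = -6.

Final answer: -6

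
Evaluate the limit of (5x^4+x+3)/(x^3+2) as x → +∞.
This is an ∞/∞ indeterminate form as x → +∞.
Divide numerator and denominator by x^4 and let the lower-order terms vanish; the numerator's degree 4 exceeds the denominator's degree 3, so the quotient diverges.
Limit = ∞.

Final answer: ∞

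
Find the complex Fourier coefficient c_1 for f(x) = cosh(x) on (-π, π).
Compute the real Fourier coefficients first: a_1 = -sinh(π)/π, b_1 = 0.
Then c_1 = (a_1 − i·b_1)/2 = -sinh(π)/(2·π).

Final answer: -sinh(π)/(2·π)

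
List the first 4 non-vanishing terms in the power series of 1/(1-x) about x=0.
x^3 + x^2 + x + 1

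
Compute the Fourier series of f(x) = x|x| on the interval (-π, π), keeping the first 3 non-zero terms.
(-8 + 2·π^2)·sin(x)/π - π·sin(2·x) + (-8 + 18·π^2)·sin(3·x)/(27·π)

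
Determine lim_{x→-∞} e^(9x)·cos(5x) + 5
Evaluate the dominant behaviour as x → -∞; each term tends to a finite value or vanishes.
Limit = 5.

Final answer: 5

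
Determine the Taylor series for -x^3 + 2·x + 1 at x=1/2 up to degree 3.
15/8 + 5·(x - 1/2)/4 - 3·(x - 1/2)^2/2 - (x - 1/2)^3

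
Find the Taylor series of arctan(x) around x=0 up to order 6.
x^5/5 - x^3/3 + x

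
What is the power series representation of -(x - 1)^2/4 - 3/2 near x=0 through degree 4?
-x^2/4 + x/2 - 7/4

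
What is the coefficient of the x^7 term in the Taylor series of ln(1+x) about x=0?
Expand to order 7: ln(1+x) = x^7/7 - x^6/6 + x^5/5 - x^4/4 + x^3/3 - x^2/2 + x + O(x^8).
The coefficient of x^7 is 1/7.

Final answer: 1/7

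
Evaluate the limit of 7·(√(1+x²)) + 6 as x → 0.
Direct substitution at x = 0 gives 13.

Final answer: 13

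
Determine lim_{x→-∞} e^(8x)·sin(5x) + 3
Evaluate the dominant behaviour as x → -∞; each term tends to a finite value or vanishes.
Limit = 3.

Final answer: 3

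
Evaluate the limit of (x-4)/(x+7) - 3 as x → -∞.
Evaluate the dominant behaviour as x → -∞; each term tends to a finite value or vanishes.
Limit = -2.

Final answer: -2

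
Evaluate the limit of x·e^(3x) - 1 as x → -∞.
The product is a 0·∞ indeterminate form at x → -∞.
Rewrite the product as x / e^(-3x) (an ∞/∞ form) and apply L'Hôpital, or use the standard hierarchy e^(3|x|) ≫ |x| as x → -∞.
The indeterminate product → 0, so the limit = -1.

Final answer: -1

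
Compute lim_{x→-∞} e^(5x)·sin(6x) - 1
Evaluate the dominant behaviour as x → -∞; each term tends to a finite value or vanishes.
Limit = -1.

Final answer: -1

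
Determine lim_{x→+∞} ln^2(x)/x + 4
The quotient is an ∞/∞ indeterminate form as x → +∞.
The polynomial denominator x dominates the logarithmic numerator (any positive power of x ≫ ln^2(x) as x → ∞), so the quotient → 0.
Adding the constant: 0 + 4 = 4. Limit = 4.

Final answer: 4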